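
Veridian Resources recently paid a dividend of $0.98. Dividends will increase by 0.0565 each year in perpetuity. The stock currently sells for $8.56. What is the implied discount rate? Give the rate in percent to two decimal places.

Rearranging the constant-growth DDM: r = D₁/P₀ + g.
D₁ = 0.98 × (1 + 0.0565) = 1.0354.
r = 1.0354 / 8.56 + 0.0565 = 0.12095 + 0.0565 = 0.17745

17.75%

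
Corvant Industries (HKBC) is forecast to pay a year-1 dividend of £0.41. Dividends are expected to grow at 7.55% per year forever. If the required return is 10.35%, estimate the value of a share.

Gordon growth model: P₀ = D₁/(r − g), with D₁ = 0.41 given directly.
P₀ = 0.4100 / (0.1035 − 0.0755) = 0.4100 / 0.028 = 14.6429

£14.64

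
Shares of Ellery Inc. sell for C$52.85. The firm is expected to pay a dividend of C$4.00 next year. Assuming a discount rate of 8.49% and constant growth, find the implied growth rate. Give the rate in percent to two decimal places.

From P₀ = D₁/(r − g), the implied growth is g = r − D₁/P₀.
g = 0.0849 − 4.00/52.85 = 0.0849 − 0.07569 = 0.00921

0.92%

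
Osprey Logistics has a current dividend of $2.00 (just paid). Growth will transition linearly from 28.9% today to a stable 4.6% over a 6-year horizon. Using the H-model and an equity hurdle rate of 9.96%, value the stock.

H-model: P₀ = D₀[(1+g_L) + H(g_S−g_L)]/(r−g_L), with H = 6/2 = 3.
P₀ = 2.00 × [(1+0.046) + 3×(0.289−0.046)] / (0.0996−0.046)
   = 2.00 × 1.7750 / 0.0536 = 66.2313

$66.23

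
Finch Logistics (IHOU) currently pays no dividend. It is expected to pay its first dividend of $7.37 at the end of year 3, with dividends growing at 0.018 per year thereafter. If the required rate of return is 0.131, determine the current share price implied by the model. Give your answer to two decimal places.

$50.99

Deferred-dividend DDM. At t=2 the remaining stream is a growing perpetuity with first payment D_3 = 7.37.
V_2 = D_3/(r−g) = 7.37/(0.131−0.018) = 65.2212
P₀ = V_2/(1+r)^2 = 65.2212/(1+0.131)^2 = 50.9875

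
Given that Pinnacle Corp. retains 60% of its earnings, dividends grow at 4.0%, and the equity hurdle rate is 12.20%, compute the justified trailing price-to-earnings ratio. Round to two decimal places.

Payout ratio b = 1 − 0.60 = 0.40.
Justified trailing P/E = b(1+g)/(r−g) = 0.40×(1+0.04)/(0.122−0.04) = 5.0732

5.07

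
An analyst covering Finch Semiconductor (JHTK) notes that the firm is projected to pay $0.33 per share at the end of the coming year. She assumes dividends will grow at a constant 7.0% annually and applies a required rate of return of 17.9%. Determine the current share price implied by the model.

$3.03

Gordon growth model: P₀ = D₁/(r − g), with D₁ = 0.33 given directly.
P₀ = 0.3300 / (0.179 − 0.07) = 0.3300 / 0.109 = 3.0275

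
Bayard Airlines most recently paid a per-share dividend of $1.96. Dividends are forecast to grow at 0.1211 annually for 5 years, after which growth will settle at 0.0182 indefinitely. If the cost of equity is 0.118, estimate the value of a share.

Two-stage DDM. Project D₁…D_5 at 0.1211, terminal growth 0.0182, discount at r = 0.118.
D_1 = 2.1974
D_2 = 2.4635
D_3 = 2.7618
D_4 = 3.0962
D_5 = 3.4712
Terminal value at t=5: TV = D_6/(r−g) = 3.5344/(0.118−0.0182) = 35.4144
P₀ = 2.1974/(1+0.118)^1 + 2.4635/(1+0.118)^2 + 2.7618/(1+0.118)^3 + 3.0962/(1+0.118)^4 + 3.4712/(1+0.118)^5 + 35.4144/(1+0.118)^5 = 30.1573

$30.16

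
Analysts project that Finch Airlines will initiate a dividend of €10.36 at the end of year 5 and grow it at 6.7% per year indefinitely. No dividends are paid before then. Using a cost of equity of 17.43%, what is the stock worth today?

Deferred-dividend DDM. At t=4 the remaining stream is a growing perpetuity with first payment D_5 = 10.36.
V_4 = D_5/(r−g) = 10.36/(0.1743−0.067) = 96.5517
P₀ = V_4/(1+r)^4 = 96.5517/(1+0.1743)^4 = 50.7743

€50.77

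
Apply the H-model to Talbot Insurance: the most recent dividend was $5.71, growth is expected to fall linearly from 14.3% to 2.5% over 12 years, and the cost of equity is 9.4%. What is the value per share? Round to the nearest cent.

$143.41

H-model: P₀ = D₀[(1+g_L) + H(g_S−g_L)]/(r−g_L), with H = 12/2 = 6.
P₀ = 5.71 × [(1+0.025) + 6×(0.143−0.025)] / (0.094−0.025)
   = 5.71 × 1.7330 / 0.069 = 143.4120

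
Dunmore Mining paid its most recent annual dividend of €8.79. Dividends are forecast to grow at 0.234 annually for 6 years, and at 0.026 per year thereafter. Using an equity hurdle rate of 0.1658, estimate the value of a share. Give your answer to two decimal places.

Two-stage DDM. Project D₁…D_6 at 0.234, terminal growth 0.026, discount at r = 0.1658.
D_1 = 10.8469
D_2 = 13.3850
D_3 = 16.5171
D_4 = 20.3821
D_5 = 25.1515
D_6 = 31.0370
Terminal value at t=6: TV = D_7/(r−g) = 31.8440/(0.1658−0.026) = 227.7823
P₀ = 10.8469/(1+0.1658)^1 + 13.3850/(1+0.1658)^2 + 16.5171/(1+0.1658)^3 + 20.3821/(1+0.1658)^4 + 25.1515/(1+0.1658)^5 + 31.0370/(1+0.1658)^6 + 227.7823/(1+0.1658)^6 = 155.3905

€155.39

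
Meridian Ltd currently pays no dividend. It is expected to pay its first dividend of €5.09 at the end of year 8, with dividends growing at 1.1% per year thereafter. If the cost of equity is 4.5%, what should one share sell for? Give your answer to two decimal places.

Deferred-dividend DDM. At t=7 the remaining stream is a growing perpetuity with first payment D_8 = 5.09.
V_7 = D_8/(r−g) = 5.09/(0.045−0.011) = 149.7059
P₀ = V_7/(1+r)^7 = 149.7059/(1+0.045)^7 = 110.0081

€110.01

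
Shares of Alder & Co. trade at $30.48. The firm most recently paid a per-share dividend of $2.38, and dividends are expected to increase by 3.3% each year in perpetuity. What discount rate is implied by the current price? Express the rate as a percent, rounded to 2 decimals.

11.37%

Rearranging the constant-growth DDM: r = D₁/P₀ + g.
D₁ = 2.38 × (1 + 0.033) = 2.4585.
r = 2.4585 / 30.48 + 0.033 = 0.08066 + 0.033 = 0.11366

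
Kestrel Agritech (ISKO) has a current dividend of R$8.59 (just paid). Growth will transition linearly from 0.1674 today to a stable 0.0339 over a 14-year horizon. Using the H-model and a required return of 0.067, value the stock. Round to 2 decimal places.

R$510.83

H-model: P₀ = D₀[(1+g_L) + H(g_S−g_L)]/(r−g_L), with H = 14/2 = 7.
P₀ = 8.59 × [(1+0.0339) + 7×(0.1674−0.0339)] / (0.067−0.0339)
   = 8.59 × 1.9684 / 0.0331 = 510.8325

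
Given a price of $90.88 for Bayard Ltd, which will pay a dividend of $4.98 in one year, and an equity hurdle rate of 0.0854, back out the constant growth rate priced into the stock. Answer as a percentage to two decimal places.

3.06%

From P₀ = D₁/(r − g), the implied growth is g = r − D₁/P₀.
g = 0.0854 − 4.98/90.88 = 0.0854 − 0.05480 = 0.03060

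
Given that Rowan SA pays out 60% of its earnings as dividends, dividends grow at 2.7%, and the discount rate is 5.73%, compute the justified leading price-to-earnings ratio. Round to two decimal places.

19.80

Justified leading P/E = b/(r−g) = 0.60/(0.0573−0.027) = 19.8020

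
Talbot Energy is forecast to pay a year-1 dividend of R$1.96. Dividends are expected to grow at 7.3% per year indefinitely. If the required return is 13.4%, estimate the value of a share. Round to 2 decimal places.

Gordon growth model: P₀ = D₁/(r − g), with D₁ = 1.96 given directly.
P₀ = 1.9600 / (0.134 − 0.073) = 1.9600 / 0.061 = 32.1311

R$32.13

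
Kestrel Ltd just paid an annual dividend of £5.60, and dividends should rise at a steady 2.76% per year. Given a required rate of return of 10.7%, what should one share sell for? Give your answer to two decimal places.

£72.48

Gordon growth model: P₀ = D₁/(r − g). D₁ = 5.60 × (1 + 0.0276) = 5.7546.
P₀ = 5.7546 / (0.107 − 0.0276) = 5.7546 / 0.0794 = 72.4756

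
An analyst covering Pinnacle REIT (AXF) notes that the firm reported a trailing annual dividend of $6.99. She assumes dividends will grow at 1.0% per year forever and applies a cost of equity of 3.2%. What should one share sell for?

$320.90

Gordon growth model: P₀ = D₁/(r − g). D₁ = 6.99 × (1 + 0.01) = 7.0599.
P₀ = 7.0599 / (0.032 − 0.01) = 7.0599 / 0.022 = 320.9045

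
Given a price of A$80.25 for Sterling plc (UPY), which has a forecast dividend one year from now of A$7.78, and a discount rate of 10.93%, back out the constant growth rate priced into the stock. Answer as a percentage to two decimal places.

From P₀ = D₁/(r − g), the implied growth is g = r − D₁/P₀.
g = 0.1093 − 7.78/80.25 = 0.1093 − 0.09695 = 0.01235

1.24%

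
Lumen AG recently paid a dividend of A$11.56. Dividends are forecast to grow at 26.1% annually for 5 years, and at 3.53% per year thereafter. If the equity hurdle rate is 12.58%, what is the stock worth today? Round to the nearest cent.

Two-stage DDM. Project D₁…D_5 at 0.261, terminal growth 0.0353, discount at r = 0.1258.
D_1 = 14.5772
D_2 = 18.3818
D_3 = 23.1794
D_4 = 29.2293
D_5 = 36.8581
Terminal value at t=5: TV = D_6/(r−g) = 38.1592/(0.1258−0.0353) = 421.6488
P₀ = 14.5772/(1+0.1258)^1 + 18.3818/(1+0.1258)^2 + 23.1794/(1+0.1258)^3 + 29.2293/(1+0.1258)^4 + 36.8581/(1+0.1258)^5 + 421.6488/(1+0.1258)^5 = 315.4284

A$315.43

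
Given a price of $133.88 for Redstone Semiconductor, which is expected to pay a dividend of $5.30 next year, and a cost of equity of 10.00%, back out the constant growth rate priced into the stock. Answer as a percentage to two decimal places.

From P₀ = D₁/(r − g), the implied growth is g = r − D₁/P₀.
g = 0.1 − 5.30/133.88 = 0.1 − 0.03959 = 0.06041

6.04%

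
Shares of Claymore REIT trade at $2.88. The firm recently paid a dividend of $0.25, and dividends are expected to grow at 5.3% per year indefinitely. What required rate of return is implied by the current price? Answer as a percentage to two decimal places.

Rearranging the constant-growth DDM: r = D₁/P₀ + g.
D₁ = 0.25 × (1 + 0.053) = 0.2632.
r = 0.2632 / 2.88 + 0.053 = 0.09141 + 0.053 = 0.14441

14.44%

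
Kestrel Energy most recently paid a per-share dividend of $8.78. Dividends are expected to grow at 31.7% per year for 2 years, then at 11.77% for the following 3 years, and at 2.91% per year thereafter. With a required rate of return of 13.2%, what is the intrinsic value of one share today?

Three-stage DDM. Project D₁…D_5; terminal Gordon value at t=5 with g = 0.0291; discount at r = 0.132.
D_1 = 11.5633
D_2 = 15.2288
D_3 = 17.0212
D_4 = 19.0246
D_5 = 21.2638
TV_5 = 21.8826/(0.132−0.0291) = 212.6591
P₀ = Σ Dₜ/(1+r)ᵗ + TV_5/(1+r)^5 = 171.2657

$171.27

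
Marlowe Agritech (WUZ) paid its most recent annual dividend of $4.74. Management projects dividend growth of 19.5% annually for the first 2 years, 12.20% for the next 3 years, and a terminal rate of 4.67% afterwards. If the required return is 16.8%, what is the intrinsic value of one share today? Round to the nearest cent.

Three-stage DDM. Project D₁…D_5; terminal Gordon value at t=5 with g = 0.0467; discount at r = 0.168.
D_1 = 5.6643
D_2 = 6.7688
D_3 = 7.5946
D_4 = 8.5212
D_5 = 9.5608
TV_5 = 10.0073/(0.168−0.0467) = 82.5000
P₀ = Σ Dₜ/(1+r)ᵗ + TV_5/(1+r)^5 = 61.5068

$61.51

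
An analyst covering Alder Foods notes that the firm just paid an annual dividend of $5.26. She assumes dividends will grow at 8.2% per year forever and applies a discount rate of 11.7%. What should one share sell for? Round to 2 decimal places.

Gordon growth model: P₀ = D₁/(r − g). D₁ = 5.26 × (1 + 0.082) = 5.6913.
P₀ = 5.6913 / (0.117 − 0.082) = 5.6913 / 0.035 = 162.6091

$162.61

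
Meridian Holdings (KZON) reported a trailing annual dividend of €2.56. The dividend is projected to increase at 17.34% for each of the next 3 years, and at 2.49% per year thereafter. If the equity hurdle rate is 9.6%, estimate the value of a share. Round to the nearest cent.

€54.10

Two-stage DDM. Project D₁…D_3 at 0.1734, terminal growth 0.0249, discount at r = 0.096.
D_1 = 3.0039
D_2 = 3.5248
D_3 = 4.1360
Terminal value at t=3: TV = D_4/(r−g) = 4.2390/(0.096−0.0249) = 59.6197
P₀ = 3.0039/(1+0.096)^1 + 3.5248/(1+0.096)^2 + 4.1360/(1+0.096)^3 + 59.6197/(1+0.096)^3 = 54.1021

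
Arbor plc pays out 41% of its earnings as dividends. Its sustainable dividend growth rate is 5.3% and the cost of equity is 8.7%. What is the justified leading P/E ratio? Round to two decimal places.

Justified leading P/E = b/(r−g) = 0.41/(0.087−0.053) = 12.0588

12.06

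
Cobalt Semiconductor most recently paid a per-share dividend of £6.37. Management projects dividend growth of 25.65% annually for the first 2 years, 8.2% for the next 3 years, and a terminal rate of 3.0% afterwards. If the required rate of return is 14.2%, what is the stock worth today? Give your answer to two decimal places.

£95.82

Three-stage DDM. Project D₁…D_5; terminal Gordon value at t=5 with g = 0.03; discount at r = 0.142.
D_1 = 8.0039
D_2 = 10.0569
D_3 = 10.8816
D_4 = 11.7739
D_5 = 12.7393
TV_5 = 13.1215/(0.142−0.03) = 117.1562
P₀ = Σ Dₜ/(1+r)ᵗ + TV_5/(1+r)^5 = 95.8236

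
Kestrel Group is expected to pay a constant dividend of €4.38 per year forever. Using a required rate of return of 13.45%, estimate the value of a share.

Zero-growth DDM (perpetuity): P₀ = D/r = 4.38 / 0.1345 = 32.5651

€32.57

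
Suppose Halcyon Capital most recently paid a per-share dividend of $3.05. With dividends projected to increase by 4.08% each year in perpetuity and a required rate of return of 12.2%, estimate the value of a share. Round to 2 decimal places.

$39.09

Gordon growth model: P₀ = D₁/(r − g). D₁ = 3.05 × (1 + 0.0408) = 3.1744.
P₀ = 3.1744 / (0.122 − 0.0408) = 3.1744 / 0.0812 = 39.0941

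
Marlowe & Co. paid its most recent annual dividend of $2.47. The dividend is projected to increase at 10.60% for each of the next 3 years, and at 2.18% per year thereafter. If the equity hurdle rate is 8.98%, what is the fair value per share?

$46.43

Two-stage DDM. Project D₁…D_3 at 0.106, terminal growth 0.0218, discount at r = 0.0898.
D_1 = 2.7318
D_2 = 3.0214
D_3 = 3.3417
Terminal value at t=3: TV = D_4/(r−g) = 3.4145/(0.0898−0.0218) = 50.2134
P₀ = 2.7318/(1+0.0898)^1 + 3.0214/(1+0.0898)^2 + 3.3417/(1+0.0898)^3 + 50.2134/(1+0.0898)^3 = 46.4278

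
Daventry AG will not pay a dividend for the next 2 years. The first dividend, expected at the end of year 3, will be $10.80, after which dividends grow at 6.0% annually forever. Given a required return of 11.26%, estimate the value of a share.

Deferred-dividend DDM. At t=2 the remaining stream is a growing perpetuity with first payment D_3 = 10.80.
V_2 = D_3/(r−g) = 10.80/(0.1126−0.06) = 205.3232
P₀ = V_2/(1+r)^2 = 205.3232/(1+0.1126)^2 = 165.8670

$165.87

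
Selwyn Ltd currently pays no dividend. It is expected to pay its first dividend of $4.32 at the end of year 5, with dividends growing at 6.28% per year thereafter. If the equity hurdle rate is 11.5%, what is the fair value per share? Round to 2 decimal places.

Deferred-dividend DDM. At t=4 the remaining stream is a growing perpetuity with first payment D_5 = 4.32.
V_4 = D_5/(r−g) = 4.32/(0.115−0.0628) = 82.7586
P₀ = V_4/(1+r)^4 = 82.7586/(1+0.115)^4 = 53.5444

$53.54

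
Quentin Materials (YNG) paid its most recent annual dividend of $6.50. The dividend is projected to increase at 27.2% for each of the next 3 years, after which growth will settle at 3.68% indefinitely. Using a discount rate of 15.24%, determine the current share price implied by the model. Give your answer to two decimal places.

$102.23

Two-stage DDM. Project D₁…D_3 at 0.272, terminal growth 0.0368, discount at r = 0.1524.
D_1 = 8.2680
D_2 = 10.5169
D_3 = 13.3775
Terminal value at t=3: TV = D_4/(r−g) = 13.8698/(0.1524−0.0368) = 119.9808
P₀ = 8.2680/(1+0.1524)^1 + 10.5169/(1+0.1524)^2 + 13.3775/(1+0.1524)^3 + 119.9808/(1+0.1524)^3 = 102.2323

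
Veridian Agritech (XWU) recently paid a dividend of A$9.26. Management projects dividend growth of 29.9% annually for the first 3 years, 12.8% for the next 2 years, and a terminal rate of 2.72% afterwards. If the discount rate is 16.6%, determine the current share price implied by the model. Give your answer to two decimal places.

Three-stage DDM. Project D₁…D_5; terminal Gordon value at t=5 with g = 0.0272; discount at r = 0.166.
D_1 = 12.0287
D_2 = 15.6253
D_3 = 20.2973
D_4 = 22.8954
D_5 = 25.8260
TV_5 = 26.5284/(0.166−0.0272) = 191.1271
P₀ = Σ Dₜ/(1+r)ᵗ + TV_5/(1+r)^5 = 147.6635

A$147.66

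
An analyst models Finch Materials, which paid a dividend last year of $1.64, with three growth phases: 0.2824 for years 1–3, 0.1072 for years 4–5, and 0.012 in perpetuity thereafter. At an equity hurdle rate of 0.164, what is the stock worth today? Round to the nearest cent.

Three-stage DDM. Project D₁…D_5; terminal Gordon value at t=5 with g = 0.012; discount at r = 0.164.
D_1 = 2.1031
D_2 = 2.6971
D_3 = 3.4587
D_4 = 3.8295
D_5 = 4.2400
TV_5 = 4.2909/(0.164−0.012) = 28.2295
P₀ = Σ Dₜ/(1+r)ᵗ + TV_5/(1+r)^5 = 23.2719

$23.27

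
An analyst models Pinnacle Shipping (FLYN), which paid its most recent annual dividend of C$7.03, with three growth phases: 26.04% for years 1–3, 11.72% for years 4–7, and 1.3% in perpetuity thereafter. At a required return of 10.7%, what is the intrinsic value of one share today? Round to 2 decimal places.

C$185.96

Three-stage DDM. Project D₁…D_7; terminal Gordon value at t=7 with g = 0.013; discount at r = 0.107.
D_1 = 8.8606
D_2 = 11.1679
D_3 = 14.0760
D_4 = 15.7258
D_5 = 17.5688
D_6 = 19.6279
D_7 = 21.9283
TV_7 = 22.2133/(0.107−0.013) = 236.3120
P₀ = Σ Dₜ/(1+r)ᵗ + TV_7/(1+r)^7 = 185.9619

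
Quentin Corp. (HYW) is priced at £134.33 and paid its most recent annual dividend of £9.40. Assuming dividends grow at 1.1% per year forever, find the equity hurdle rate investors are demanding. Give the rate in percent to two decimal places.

Rearranging the constant-growth DDM: r = D₁/P₀ + g.
D₁ = 9.40 × (1 + 0.011) = 9.5034.
r = 9.5034 / 134.33 + 0.011 = 0.07075 + 0.011 = 0.08175

8.17%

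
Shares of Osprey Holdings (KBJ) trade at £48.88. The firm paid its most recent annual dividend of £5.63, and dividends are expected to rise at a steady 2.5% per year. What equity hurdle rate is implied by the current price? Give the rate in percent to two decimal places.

14.31%

Rearranging the constant-growth DDM: r = D₁/P₀ + g.
D₁ = 5.63 × (1 + 0.025) = 5.7707.
r = 5.7707 / 48.88 + 0.025 = 0.11806 + 0.025 = 0.14306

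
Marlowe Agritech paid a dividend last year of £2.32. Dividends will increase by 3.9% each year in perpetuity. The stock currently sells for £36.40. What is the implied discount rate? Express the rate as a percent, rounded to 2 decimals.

Rearranging the constant-growth DDM: r = D₁/P₀ + g.
D₁ = 2.32 × (1 + 0.039) = 2.4105.
r = 2.4105 / 36.40 + 0.039 = 0.06622 + 0.039 = 0.10522

10.52%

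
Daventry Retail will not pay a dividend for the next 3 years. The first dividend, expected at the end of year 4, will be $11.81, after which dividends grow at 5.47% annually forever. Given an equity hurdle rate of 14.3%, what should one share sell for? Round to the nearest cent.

$89.57

Deferred-dividend DDM. At t=3 the remaining stream is a growing perpetuity with first payment D_4 = 11.81.
V_3 = D_4/(r−g) = 11.81/(0.143−0.0547) = 133.7486
P₀ = V_3/(1+r)^3 = 133.7486/(1+0.143)^3 = 89.5675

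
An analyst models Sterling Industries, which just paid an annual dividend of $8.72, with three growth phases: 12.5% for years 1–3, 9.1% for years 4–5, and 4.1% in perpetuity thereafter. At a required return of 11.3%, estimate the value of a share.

Three-stage DDM. Project D₁…D_5; terminal Gordon value at t=5 with g = 0.041; discount at r = 0.113.
D_1 = 9.8100
D_2 = 11.0363
D_3 = 12.4158
D_4 = 13.5456
D_5 = 14.7783
TV_5 = 15.3842/(0.113−0.041) = 213.6691
P₀ = Σ Dₜ/(1+r)ᵗ + TV_5/(1+r)^5 = 169.3104

$169.31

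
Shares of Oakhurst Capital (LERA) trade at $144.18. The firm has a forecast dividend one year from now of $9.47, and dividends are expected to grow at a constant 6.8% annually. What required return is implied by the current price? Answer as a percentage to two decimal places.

13.37%

Rearranging the constant-growth DDM: r = D₁/P₀ + g.
r = 9.4700 / 144.18 + 0.068 = 0.06568 + 0.068 = 0.13368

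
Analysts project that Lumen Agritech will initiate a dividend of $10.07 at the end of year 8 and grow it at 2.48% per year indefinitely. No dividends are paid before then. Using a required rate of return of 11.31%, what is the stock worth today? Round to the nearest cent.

Deferred-dividend DDM. At t=7 the remaining stream is a growing perpetuity with first payment D_8 = 10.07.
V_7 = D_8/(r−g) = 10.07/(0.1131−0.0248) = 114.0430
P₀ = V_7/(1+r)^7 = 114.0430/(1+0.1131)^7 = 53.8678

$53.87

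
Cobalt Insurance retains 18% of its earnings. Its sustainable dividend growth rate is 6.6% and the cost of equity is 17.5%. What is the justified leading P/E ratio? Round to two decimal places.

Payout ratio b = 1 − 0.18 = 0.82.
Justified leading P/E = b/(r−g) = 0.82/(0.175−0.066) = 7.5229

7.52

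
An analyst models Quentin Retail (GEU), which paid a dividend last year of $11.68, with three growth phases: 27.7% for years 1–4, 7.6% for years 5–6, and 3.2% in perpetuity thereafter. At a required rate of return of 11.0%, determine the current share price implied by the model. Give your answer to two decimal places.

Three-stage DDM. Project D₁…D_6; terminal Gordon value at t=6 with g = 0.032; discount at r = 0.11.
D_1 = 14.9154
D_2 = 19.0469
D_3 = 24.3229
D_4 = 31.0604
D_5 = 33.4209
D_6 = 35.9609
TV_6 = 37.1117/(0.11−0.032) = 475.7908
P₀ = Σ Dₜ/(1+r)ᵗ + TV_6/(1+r)^6 = 360.5784

$360.58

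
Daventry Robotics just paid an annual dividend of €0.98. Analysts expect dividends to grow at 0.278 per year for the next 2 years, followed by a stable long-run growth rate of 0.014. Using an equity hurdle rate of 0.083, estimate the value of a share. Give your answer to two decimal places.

Two-stage DDM. Project D₁…D_2 at 0.278, terminal growth 0.014, discount at r = 0.083.
D_1 = 1.2524
D_2 = 1.6006
Terminal value at t=2: TV = D_3/(r−g) = 1.6230/(0.083−0.014) = 23.5221
P₀ = 1.2524/(1+0.083)^1 + 1.6006/(1+0.083)^2 + 23.5221/(1+0.083)^2 = 22.5760

€22.58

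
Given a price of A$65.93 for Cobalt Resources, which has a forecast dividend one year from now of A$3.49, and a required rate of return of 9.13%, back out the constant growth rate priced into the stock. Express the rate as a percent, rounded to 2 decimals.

From P₀ = D₁/(r − g), the implied growth is g = r − D₁/P₀.
g = 0.0913 − 3.49/65.93 = 0.0913 − 0.05293 = 0.03837

3.84%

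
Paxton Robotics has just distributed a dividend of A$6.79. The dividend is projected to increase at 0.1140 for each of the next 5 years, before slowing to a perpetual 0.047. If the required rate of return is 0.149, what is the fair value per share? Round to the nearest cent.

Two-stage DDM. Project D₁…D_5 at 0.114, terminal growth 0.047, discount at r = 0.149.
D_1 = 7.5641
D_2 = 8.4264
D_3 = 9.3870
D_4 = 10.4571
D_5 = 11.6492
Terminal value at t=5: TV = D_6/(r−g) = 12.1967/(0.149−0.047) = 119.5755
P₀ = 7.5641/(1+0.149)^1 + 8.4264/(1+0.149)^2 + 9.3870/(1+0.149)^3 + 10.4571/(1+0.149)^4 + 11.6492/(1+0.149)^5 + 119.5755/(1+0.149)^5 = 90.6800

A$90.68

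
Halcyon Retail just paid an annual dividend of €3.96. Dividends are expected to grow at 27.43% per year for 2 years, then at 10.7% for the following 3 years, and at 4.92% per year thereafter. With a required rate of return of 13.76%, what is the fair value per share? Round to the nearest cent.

€77.87

Three-stage DDM. Project D₁…D_5; terminal Gordon value at t=5 with g = 0.0492; discount at r = 0.1376.
D_1 = 5.0462
D_2 = 6.4304
D_3 = 7.1185
D_4 = 7.8801
D_5 = 8.7233
TV_5 = 9.1525/(0.1376−0.0492) = 103.5351
P₀ = Σ Dₜ/(1+r)ᵗ + TV_5/(1+r)^5 = 77.8662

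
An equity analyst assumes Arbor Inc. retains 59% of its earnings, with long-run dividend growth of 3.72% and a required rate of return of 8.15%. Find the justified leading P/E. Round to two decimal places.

9.26

Payout ratio b = 1 − 0.59 = 0.41.
Justified leading P/E = b/(r−g) = 0.41/(0.0815−0.0372) = 9.2551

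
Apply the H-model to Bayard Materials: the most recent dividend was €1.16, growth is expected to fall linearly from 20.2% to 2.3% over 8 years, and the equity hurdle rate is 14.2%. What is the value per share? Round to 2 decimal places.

H-model: P₀ = D₀[(1+g_L) + H(g_S−g_L)]/(r−g_L), with H = 8/2 = 4.
P₀ = 1.16 × [(1+0.023) + 4×(0.202−0.023)] / (0.142−0.023)
   = 1.16 × 1.7390 / 0.119 = 16.9516

€16.95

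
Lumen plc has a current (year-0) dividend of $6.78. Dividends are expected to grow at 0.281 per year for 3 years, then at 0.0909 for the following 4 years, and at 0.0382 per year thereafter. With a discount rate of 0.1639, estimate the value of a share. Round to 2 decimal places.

$113.16

Three-stage DDM. Project D₁…D_7; terminal Gordon value at t=7 with g = 0.0382; discount at r = 0.1639.
D_1 = 8.6852
D_2 = 11.1257
D_3 = 14.2520
D_4 = 15.5476
D_5 = 16.9608
D_6 = 18.5026
D_7 = 20.1844
TV_7 = 20.9555/(0.1639−0.0382) = 166.7104
P₀ = Σ Dₜ/(1+r)ᵗ + TV_7/(1+r)^7 = 113.1635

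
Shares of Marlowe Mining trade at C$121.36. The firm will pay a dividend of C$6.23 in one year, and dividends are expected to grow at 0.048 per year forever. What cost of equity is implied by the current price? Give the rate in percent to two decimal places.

Rearranging the constant-growth DDM: r = D₁/P₀ + g.
r = 6.2300 / 121.36 + 0.048 = 0.05133 + 0.048 = 0.09933

9.93%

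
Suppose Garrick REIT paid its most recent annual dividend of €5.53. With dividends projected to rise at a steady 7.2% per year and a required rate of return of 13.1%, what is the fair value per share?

Gordon growth model: P₀ = D₁/(r − g). D₁ = 5.53 × (1 + 0.072) = 5.9282.
P₀ = 5.9282 / (0.131 − 0.072) = 5.9282 / 0.059 = 100.4773

€100.48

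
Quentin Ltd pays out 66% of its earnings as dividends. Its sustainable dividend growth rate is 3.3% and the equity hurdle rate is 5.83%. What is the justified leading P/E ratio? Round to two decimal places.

Justified leading P/E = b/(r−g) = 0.66/(0.0583−0.033) = 26.0870

26.09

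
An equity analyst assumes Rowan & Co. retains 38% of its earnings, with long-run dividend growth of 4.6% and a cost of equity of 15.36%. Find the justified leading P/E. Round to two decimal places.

Payout ratio b = 1 − 0.38 = 0.62.
Justified leading P/E = b/(r−g) = 0.62/(0.1536−0.046) = 5.7621

5.76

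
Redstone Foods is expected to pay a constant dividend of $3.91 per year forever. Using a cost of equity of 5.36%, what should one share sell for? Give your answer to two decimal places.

$72.95

Zero-growth DDM (perpetuity): P₀ = D/r = 3.91 / 0.0536 = 72.9478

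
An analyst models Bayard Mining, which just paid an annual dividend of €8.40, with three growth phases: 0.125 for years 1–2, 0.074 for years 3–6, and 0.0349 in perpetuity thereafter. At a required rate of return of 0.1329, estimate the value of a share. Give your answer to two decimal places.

€116.32

Three-stage DDM. Project D₁…D_6; terminal Gordon value at t=6 with g = 0.0349; discount at r = 0.1329.
D_1 = 9.4500
D_2 = 10.6313
D_3 = 11.4180
D_4 = 12.2629
D_5 = 13.1703
D_6 = 14.1450
TV_6 = 14.6386/(0.1329−0.0349) = 149.3736
P₀ = Σ Dₜ/(1+r)ᵗ + TV_6/(1+r)^6 = 116.3213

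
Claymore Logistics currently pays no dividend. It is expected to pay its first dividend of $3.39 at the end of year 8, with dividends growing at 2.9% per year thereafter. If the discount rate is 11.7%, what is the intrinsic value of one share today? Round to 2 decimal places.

$17.76

Deferred-dividend DDM. At t=7 the remaining stream is a growing perpetuity with first payment D_8 = 3.39.
V_7 = D_8/(r−g) = 3.39/(0.117−0.029) = 38.5227
P₀ = V_7/(1+r)^7 = 38.5227/(1+0.117)^7 = 17.7560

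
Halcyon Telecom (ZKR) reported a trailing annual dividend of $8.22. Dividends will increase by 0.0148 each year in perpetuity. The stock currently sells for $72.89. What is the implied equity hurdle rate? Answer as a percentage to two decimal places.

12.92%

Rearranging the constant-growth DDM: r = D₁/P₀ + g.
D₁ = 8.22 × (1 + 0.0148) = 8.3417.
r = 8.3417 / 72.89 + 0.0148 = 0.11444 + 0.0148 = 0.12924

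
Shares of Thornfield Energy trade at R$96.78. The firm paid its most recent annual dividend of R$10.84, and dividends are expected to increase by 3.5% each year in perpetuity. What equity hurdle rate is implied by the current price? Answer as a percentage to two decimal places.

Rearranging the constant-growth DDM: r = D₁/P₀ + g.
D₁ = 10.84 × (1 + 0.035) = 11.2194.
r = 11.2194 / 96.78 + 0.035 = 0.11593 + 0.035 = 0.15093

15.09%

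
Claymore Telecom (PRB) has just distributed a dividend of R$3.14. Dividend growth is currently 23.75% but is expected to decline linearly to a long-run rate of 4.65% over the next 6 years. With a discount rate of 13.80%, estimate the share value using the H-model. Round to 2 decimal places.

R$55.58

H-model: P₀ = D₀[(1+g_L) + H(g_S−g_L)]/(r−g_L), with H = 6/2 = 3.
P₀ = 3.14 × [(1+0.0465) + 3×(0.2375−0.0465)] / (0.138−0.0465)
   = 3.14 × 1.6195 / 0.0915 = 55.5763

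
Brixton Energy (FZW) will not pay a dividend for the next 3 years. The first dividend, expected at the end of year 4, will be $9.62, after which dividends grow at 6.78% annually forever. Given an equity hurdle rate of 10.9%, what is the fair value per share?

Deferred-dividend DDM. At t=3 the remaining stream is a growing perpetuity with first payment D_4 = 9.62.
V_3 = D_4/(r−g) = 9.62/(0.109−0.0678) = 233.4951
P₀ = V_3/(1+r)^3 = 233.4951/(1+0.109)^3 = 171.1919

$171.19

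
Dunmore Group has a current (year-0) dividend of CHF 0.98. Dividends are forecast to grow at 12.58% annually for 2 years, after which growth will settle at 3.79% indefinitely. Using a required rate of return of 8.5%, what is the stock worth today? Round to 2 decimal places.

Two-stage DDM. Project D₁…D_2 at 0.1258, terminal growth 0.0379, discount at r = 0.085.
D_1 = 1.1033
D_2 = 1.2421
Terminal value at t=2: TV = D_3/(r−g) = 1.2892/(0.085−0.0379) = 27.3705
P₀ = 1.1033/(1+0.085)^1 + 1.2421/(1+0.085)^2 + 27.3705/(1+0.085)^2 = 25.3220

CHF 25.32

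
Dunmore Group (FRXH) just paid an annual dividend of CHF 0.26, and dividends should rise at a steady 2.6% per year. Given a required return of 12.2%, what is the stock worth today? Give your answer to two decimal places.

CHF 2.78

Gordon growth model: P₀ = D₁/(r − g). D₁ = 0.26 × (1 + 0.026) = 0.2668.
P₀ = 0.2668 / (0.122 − 0.026) = 0.2668 / 0.096 = 2.7788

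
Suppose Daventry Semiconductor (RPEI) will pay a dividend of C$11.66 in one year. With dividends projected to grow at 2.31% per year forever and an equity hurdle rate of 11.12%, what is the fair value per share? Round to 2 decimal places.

Gordon growth model: P₀ = D₁/(r − g), with D₁ = 11.66 given directly.
P₀ = 11.6600 / (0.1112 − 0.0231) = 11.6600 / 0.0881 = 132.3496

C$132.35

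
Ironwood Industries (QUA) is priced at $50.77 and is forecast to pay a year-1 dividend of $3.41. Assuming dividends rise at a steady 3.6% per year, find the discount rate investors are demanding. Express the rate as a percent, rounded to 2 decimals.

Rearranging the constant-growth DDM: r = D₁/P₀ + g.
r = 3.4100 / 50.77 + 0.036 = 0.06717 + 0.036 = 0.10317

10.32%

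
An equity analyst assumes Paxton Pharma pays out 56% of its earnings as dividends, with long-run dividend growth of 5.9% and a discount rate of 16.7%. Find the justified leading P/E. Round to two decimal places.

Justified leading P/E = b/(r−g) = 0.56/(0.167−0.059) = 5.1852

5.19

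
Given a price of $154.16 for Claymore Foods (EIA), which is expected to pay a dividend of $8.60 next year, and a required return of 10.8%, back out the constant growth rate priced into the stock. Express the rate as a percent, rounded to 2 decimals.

From P₀ = D₁/(r − g), the implied growth is g = r − D₁/P₀.
g = 0.108 − 8.60/154.16 = 0.108 − 0.05579 = 0.05221

5.22%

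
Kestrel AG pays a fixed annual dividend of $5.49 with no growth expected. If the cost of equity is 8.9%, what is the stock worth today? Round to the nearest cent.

$61.69

Zero-growth DDM (perpetuity): P₀ = D/r = 5.49 / 0.089 = 61.6854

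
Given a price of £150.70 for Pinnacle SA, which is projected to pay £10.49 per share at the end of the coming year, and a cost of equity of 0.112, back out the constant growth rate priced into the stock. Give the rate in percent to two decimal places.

4.24%

From P₀ = D₁/(r − g), the implied growth is g = r − D₁/P₀.
g = 0.112 − 10.49/150.70 = 0.112 − 0.06961 = 0.04239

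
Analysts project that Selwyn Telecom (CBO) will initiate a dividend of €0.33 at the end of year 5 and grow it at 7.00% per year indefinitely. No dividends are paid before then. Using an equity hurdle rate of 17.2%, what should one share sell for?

€1.71

Deferred-dividend DDM. At t=4 the remaining stream is a growing perpetuity with first payment D_5 = 0.33.
V_4 = D_5/(r−g) = 0.33/(0.172−0.07) = 3.2353
P₀ = V_4/(1+r)^4 = 3.2353/(1+0.172)^4 = 1.7148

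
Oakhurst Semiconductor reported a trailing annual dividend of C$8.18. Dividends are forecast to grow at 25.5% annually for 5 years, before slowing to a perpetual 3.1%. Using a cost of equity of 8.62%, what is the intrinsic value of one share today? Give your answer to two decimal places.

Two-stage DDM. Project D₁…D_5 at 0.255, terminal growth 0.031, discount at r = 0.0862.
D_1 = 10.2659
D_2 = 12.8837
D_3 = 16.1690
D_4 = 20.2922
D_5 = 25.4667
Terminal value at t=5: TV = D_6/(r−g) = 26.2561/(0.0862−0.031) = 475.6544
P₀ = 10.2659/(1+0.0862)^1 + 12.8837/(1+0.0862)^2 + 16.1690/(1+0.0862)^3 + 20.2922/(1+0.0862)^4 + 25.4667/(1+0.0862)^5 + 475.6544/(1+0.0862)^5 = 378.9972

C$379.00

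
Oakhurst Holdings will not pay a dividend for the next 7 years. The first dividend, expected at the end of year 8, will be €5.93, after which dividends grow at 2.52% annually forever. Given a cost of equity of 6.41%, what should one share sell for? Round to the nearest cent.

Deferred-dividend DDM. At t=7 the remaining stream is a growing perpetuity with first payment D_8 = 5.93.
V_7 = D_8/(r−g) = 5.93/(0.0641−0.0252) = 152.4422
P₀ = V_7/(1+r)^7 = 152.4422/(1+0.0641)^7 = 98.6797

€98.68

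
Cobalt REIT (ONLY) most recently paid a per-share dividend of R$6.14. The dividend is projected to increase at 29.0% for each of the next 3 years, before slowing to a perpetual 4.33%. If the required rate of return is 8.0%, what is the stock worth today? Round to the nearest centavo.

Two-stage DDM. Project D₁…D_3 at 0.29, terminal growth 0.0433, discount at r = 0.08.
D_1 = 7.9206
D_2 = 10.2176
D_3 = 13.1807
Terminal value at t=3: TV = D_4/(r−g) = 13.7514/(0.08−0.0433) = 374.6974
P₀ = 7.9206/(1+0.08)^1 + 10.2176/(1+0.08)^2 + 13.1807/(1+0.08)^3 + 374.6974/(1+0.08)^3 = 324.0039

R$324.00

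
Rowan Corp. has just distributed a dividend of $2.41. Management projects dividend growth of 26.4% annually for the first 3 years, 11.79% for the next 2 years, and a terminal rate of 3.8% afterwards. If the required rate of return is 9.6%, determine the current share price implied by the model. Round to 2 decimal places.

$86.13

Three-stage DDM. Project D₁…D_5; terminal Gordon value at t=5 with g = 0.038; discount at r = 0.096.
D_1 = 3.0462
D_2 = 3.8504
D_3 = 4.8670
D_4 = 5.4408
D_5 = 6.0822
TV_5 = 6.3134/(0.096−0.038) = 108.8513
P₀ = Σ Dₜ/(1+r)ᵗ + TV_5/(1+r)^5 = 86.1288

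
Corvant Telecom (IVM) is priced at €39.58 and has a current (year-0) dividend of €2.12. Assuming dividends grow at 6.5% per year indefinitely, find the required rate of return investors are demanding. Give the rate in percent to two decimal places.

12.20%

Rearranging the constant-growth DDM: r = D₁/P₀ + g.
D₁ = 2.12 × (1 + 0.065) = 2.2578.
r = 2.2578 / 39.58 + 0.065 = 0.05704 + 0.065 = 0.12204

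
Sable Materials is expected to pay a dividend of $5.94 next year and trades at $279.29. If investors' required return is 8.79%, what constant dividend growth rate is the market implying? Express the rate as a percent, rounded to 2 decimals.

6.66%

From P₀ = D₁/(r − g), the implied growth is g = r − D₁/P₀.
g = 0.0879 − 5.94/279.29 = 0.0879 − 0.02127 = 0.06663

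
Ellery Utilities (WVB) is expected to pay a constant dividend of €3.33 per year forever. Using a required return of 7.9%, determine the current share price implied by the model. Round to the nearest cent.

€42.15

Zero-growth DDM (perpetuity): P₀ = D/r = 3.33 / 0.079 = 42.1519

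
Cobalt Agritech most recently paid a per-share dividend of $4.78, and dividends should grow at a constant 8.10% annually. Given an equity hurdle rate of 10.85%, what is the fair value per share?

$187.90

Gordon growth model: P₀ = D₁/(r − g). D₁ = 4.78 × (1 + 0.081) = 5.1672.
P₀ = 5.1672 / (0.1085 − 0.081) = 5.1672 / 0.0275 = 187.8975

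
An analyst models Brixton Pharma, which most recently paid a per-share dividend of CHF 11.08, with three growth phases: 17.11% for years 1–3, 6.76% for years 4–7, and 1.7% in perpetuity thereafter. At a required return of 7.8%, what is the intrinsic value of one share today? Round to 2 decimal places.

CHF 322.62

Three-stage DDM. Project D₁…D_7; terminal Gordon value at t=7 with g = 0.017; discount at r = 0.078.
D_1 = 12.9758
D_2 = 15.1959
D_3 = 17.7960
D_4 = 18.9990
D_5 = 20.2833
D_6 = 21.6545
D_7 = 23.1183
TV_7 = 23.5113/(0.078−0.017) = 385.4314
P₀ = Σ Dₜ/(1+r)ᵗ + TV_7/(1+r)^7 = 322.6175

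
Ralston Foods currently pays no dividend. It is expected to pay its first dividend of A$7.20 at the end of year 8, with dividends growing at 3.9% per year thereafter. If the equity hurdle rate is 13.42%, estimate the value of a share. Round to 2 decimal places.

Deferred-dividend DDM. At t=7 the remaining stream is a growing perpetuity with first payment D_8 = 7.20.
V_7 = D_8/(r−g) = 7.20/(0.1342−0.039) = 75.6303
P₀ = V_7/(1+r)^7 = 75.6303/(1+0.1342)^7 = 31.3233

A$31.32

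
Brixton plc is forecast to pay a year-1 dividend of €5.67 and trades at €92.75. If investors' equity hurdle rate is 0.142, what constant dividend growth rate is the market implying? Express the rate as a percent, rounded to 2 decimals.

From P₀ = D₁/(r − g), the implied growth is g = r − D₁/P₀.
g = 0.142 − 5.67/92.75 = 0.142 − 0.06113 = 0.08087

8.09%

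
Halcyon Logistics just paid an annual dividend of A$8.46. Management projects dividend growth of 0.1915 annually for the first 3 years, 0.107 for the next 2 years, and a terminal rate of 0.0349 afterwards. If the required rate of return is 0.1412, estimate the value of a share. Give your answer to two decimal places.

A$134.29

Three-stage DDM. Project D₁…D_5; terminal Gordon value at t=5 with g = 0.0349; discount at r = 0.1412.
D_1 = 10.0801
D_2 = 12.0104
D_3 = 14.3104
D_4 = 15.8416
D_5 = 17.5367
TV_5 = 18.1487/(0.1412−0.0349) = 170.7312
P₀ = Σ Dₜ/(1+r)ᵗ + TV_5/(1+r)^5 = 134.2913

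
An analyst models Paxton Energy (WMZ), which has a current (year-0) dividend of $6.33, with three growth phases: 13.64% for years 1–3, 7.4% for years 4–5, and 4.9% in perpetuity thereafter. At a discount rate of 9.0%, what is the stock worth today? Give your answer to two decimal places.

Three-stage DDM. Project D₁…D_5; terminal Gordon value at t=5 with g = 0.049; discount at r = 0.09.
D_1 = 7.1934
D_2 = 8.1746
D_3 = 9.2896
D_4 = 9.9770
D_5 = 10.7153
TV_5 = 11.2404/(0.09−0.049) = 274.1559
P₀ = Σ Dₜ/(1+r)ᵗ + TV_5/(1+r)^5 = 212.8679

$212.87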